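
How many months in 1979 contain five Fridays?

A month has five Fridays exactly when Friday falls within its first (length − 28) days.
Jan: 31 days, starts Mon → 5 of Mon, Tue, Wed
Feb: 28 days, starts Thu → 5 of (none)
Mar: 31 days, starts Thu → 5 of Thu, Fri, Sat ✓
Apr: 30 days, starts Sun → 5 of Sun, Mon
May: 31 days, starts Tue → 5 of Tue, Wed, Thu
Jun: 30 days, starts Fri → 5 of Fri, Sat ✓
Jul: 31 days, starts Sun → 5 of Sun, Mon, Tue
Aug: 31 days, starts Wed → 5 of Wed, Thu, Fri ✓
Sep: 30 days, starts Sat → 5 of Sat, Sun
Oct: 31 days, starts Mon → 5 of Mon, Tue, Wed
Nov: 30 days, starts Thu → 5 of Thu, Fri ✓
Dec: 31 days, starts Sat → 5 of Sat, Sun, Mon
Months with five Fridays: Mar, Jun, Aug, Nov.

4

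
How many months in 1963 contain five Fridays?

4

A month has five Fridays exactly when Friday falls within its first (length − 28) days.
Jan: 31 days, starts Tue → 5 of Tue, Wed, Thu
Feb: 28 days, starts Fri → 5 of (none)
Mar: 31 days, starts Fri → 5 of Fri, Sat, Sun ✓
Apr: 30 days, starts Mon → 5 of Mon, Tue
May: 31 days, starts Wed → 5 of Wed, Thu, Fri ✓
Jun: 30 days, starts Sat → 5 of Sat, Sun
Jul: 31 days, starts Mon → 5 of Mon, Tue, Wed
Aug: 31 days, starts Thu → 5 of Thu, Fri, Sat ✓
Sep: 30 days, starts Sun → 5 of Sun, Mon
Oct: 31 days, starts Tue → 5 of Tue, Wed, Thu
Nov: 30 days, starts Fri → 5 of Fri, Sat ✓
Dec: 31 days, starts Sun → 5 of Sun, Mon, Tue
Months with five Fridays: Mar, May, Aug, Nov.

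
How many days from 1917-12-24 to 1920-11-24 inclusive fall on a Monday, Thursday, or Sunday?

1917-12-24 is a Monday.
The range spans 1067 days (inclusive of both endpoints).
1067 = 7 × 152 + 3, so there are 152 full weeks plus 3 extra days.
Each full week contributes 3 days from the set (Mon, Thu, Sun): 152 × 3 = 456.
The 3 extra days are Mon, Tue, Wed — 1 of them qualifies.
Total: 456 + 1 = 457.

457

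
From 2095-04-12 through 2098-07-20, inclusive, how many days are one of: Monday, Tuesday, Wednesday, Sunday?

683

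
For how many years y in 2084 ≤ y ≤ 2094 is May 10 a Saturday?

Day of week of May 10 in each year:
2084: Wed, 2085: Thu, 2086: Fri, 2087: Sat ✓, 2088: Mon, 2089: Tue, 2090: Wed, 2091: Thu, 2092: Sat ✓, 2093: Sun, 2094: Mon
Saturdays: 2087, 2092.

2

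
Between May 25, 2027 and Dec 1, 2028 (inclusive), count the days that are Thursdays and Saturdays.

159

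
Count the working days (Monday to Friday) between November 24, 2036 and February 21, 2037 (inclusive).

65

November 24, 2036 is a Monday.
That's 90 days from start to end, counting both.
90 = 7 × 12 + 6, so there are 12 full weeks plus 6 extra days.
Each full week contributes 5 weekdays (Mon–Fri): 12 × 5 = 60.
The 6 extra days are Monday, Tuesday, Wednesday, Thursday, Friday, Saturday — 5 of them qualify.
Total: 60 + 5 = 65.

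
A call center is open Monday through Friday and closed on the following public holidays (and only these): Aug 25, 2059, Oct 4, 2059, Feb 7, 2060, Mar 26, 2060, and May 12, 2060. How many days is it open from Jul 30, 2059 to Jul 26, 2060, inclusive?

Jul 30, 2059 is a Wednesday.
That's 363 days from start to end, counting both.
363 = 7 × 51 + 6, so there are 51 full weeks plus 6 extra days.
Each full week contributes 5 weekdays (Mon–Fri): 51 × 5 = 255.
The 6 extra days are Wed, Thu, Fri, Sat, Sun, Mon — 4 of them qualify.
Total: 255 + 4 = 259.
Holidays: Aug 25, 2059 (Mon); Oct 4, 2059 (Sat); Feb 7, 2060 (Sat); Mar 26, 2060 (Fri); May 12, 2060 (Wed).
3 of the 5 holidays fall on weekdays; the rest are weekends and were already excluded.
Business days: 259 − 3 = 256.

256 business days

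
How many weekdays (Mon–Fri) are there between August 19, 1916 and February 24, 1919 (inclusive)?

656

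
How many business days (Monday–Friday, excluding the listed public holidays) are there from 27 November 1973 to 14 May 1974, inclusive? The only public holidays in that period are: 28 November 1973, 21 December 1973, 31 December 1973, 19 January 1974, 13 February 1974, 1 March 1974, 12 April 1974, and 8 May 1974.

27 November 1973 is a Tuesday.
The range spans 169 days (inclusive of both endpoints).
169 = 7 × 24 + 1, so there are 24 full weeks plus 1 extra day.
Each full week contributes 5 weekdays (Mon–Fri): 24 × 5 = 120.
The 1 extra day is Tue — 1 of them qualifies.
Total: 120 + 1 = 121.
Holidays: 28 November 1973 (Wed); 21 December 1973 (Fri); 31 December 1973 (Mon); 19 January 1974 (Sat); 13 February 1974 (Wed); 1 March 1974 (Fri); 12 April 1974 (Fri); 8 May 1974 (Wed).
7 of the 8 holidays fall on weekdays; the rest are weekends and were already excluded.
Business days: 121 − 7 = 114.

114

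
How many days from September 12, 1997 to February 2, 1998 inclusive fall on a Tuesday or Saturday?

41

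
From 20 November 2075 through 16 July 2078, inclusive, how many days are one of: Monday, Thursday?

277

20 November 2075 is a Wednesday.
The range spans 970 days (inclusive of both endpoints).
970 = 7 × 138 + 4, so there are 138 full weeks plus 4 extra days.
Each full week contributes 2 days from the set (Mon, Thu): 138 × 2 = 276.
The 4 extra days are Wed, Thu, Fri, Sat — 1 of them qualifies.
Total: 276 + 1 = 277.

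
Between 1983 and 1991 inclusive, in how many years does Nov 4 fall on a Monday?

2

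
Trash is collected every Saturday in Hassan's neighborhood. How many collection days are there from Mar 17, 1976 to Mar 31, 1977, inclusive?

54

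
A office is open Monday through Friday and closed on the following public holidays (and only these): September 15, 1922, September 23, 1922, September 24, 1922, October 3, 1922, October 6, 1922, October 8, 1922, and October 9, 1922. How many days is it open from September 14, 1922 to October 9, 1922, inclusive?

14

September 14, 1922 is a Thursday.
From September 14, 1922 to October 9, 1922 is 26 days inclusive.
26 = 7 × 3 + 5, so there are 3 full weeks plus 5 extra days.
Each full week contributes 5 weekdays (Mon–Fri): 3 × 5 = 15.
The 5 extra days are Thursday, Friday, Saturday, Sunday, Monday — 3 of them qualify.
Total: 15 + 3 = 18.
Holidays: September 15, 1922 (Fri); September 23, 1922 (Sat); September 24, 1922 (Sun); October 3, 1922 (Tue); October 6, 1922 (Fri); October 8, 1922 (Sun); October 9, 1922 (Mon).
4 of the 7 holidays fall on weekdays; the rest are weekends and were already excluded.
Business days: 18 − 4 = 14.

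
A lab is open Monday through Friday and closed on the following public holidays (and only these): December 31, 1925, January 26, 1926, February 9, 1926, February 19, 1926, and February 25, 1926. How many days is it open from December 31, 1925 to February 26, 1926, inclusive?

December 31, 1925 is a Thursday.
From December 31, 1925 to February 26, 1926 is 58 days inclusive.
58 = 7 × 8 + 2, so there are 8 full weeks plus 2 extra days.
Each full week contributes 5 weekdays (Mon–Fri): 8 × 5 = 40.
The 2 extra days are Thu, Fri — 2 of them qualify.
Total: 40 + 2 = 42.
Holidays: December 31, 1925 (Thu); January 26, 1926 (Tue); February 9, 1926 (Tue); February 19, 1926 (Fri); February 25, 1926 (Thu).
All 5 holidays fall on weekdays, so subtract 5.
Business days: 42 − 5 = 37.

37 working days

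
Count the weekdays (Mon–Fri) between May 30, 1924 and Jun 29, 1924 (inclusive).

21

May 30, 1924 is a Friday.
That's 31 days from start to end, counting both.
31 = 7 × 4 + 3, so there are 4 full weeks plus 3 extra days.
Each full week contributes 5 weekdays (Mon–Fri): 4 × 5 = 20.
The 3 extra days are Friday, Saturday, Sunday — 1 of them qualifies.
Total: 20 + 1 = 21.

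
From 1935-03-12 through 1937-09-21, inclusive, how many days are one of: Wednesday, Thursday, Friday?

396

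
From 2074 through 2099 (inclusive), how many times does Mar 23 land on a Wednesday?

Day of week of March 23 in each year:
2074: Fri, 2075: Sat, 2076: Mon, 2077: Tue, 2078: Wed ✓, 2079: Thu, 2080: Sat, 2081: Sun, 2082: Mon, 2083: Tue, 2084: Thu, 2085: Fri, 2086: Sat, 2087: Sun, 2088: Tue, 2089: Wed ✓, 2090: Thu, 2091: Fri, 2092: Sun, 2093: Mon, 2094: Tue, 2095: Wed ✓, 2096: Fri, 2097: Sat, 2098: Sun, 2099: Mon
Wednesdays: 2078, 2089, 2095.

3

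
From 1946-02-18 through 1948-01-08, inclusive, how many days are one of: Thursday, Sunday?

1946-02-18 is a Monday.
From 1946-02-18 to 1948-01-08 is 690 days inclusive.
690 = 7 × 98 + 4, so there are 98 full weeks plus 4 extra days.
Each full week contributes 2 days from the set (Thu, Sun): 98 × 2 = 196.
The 4 extra days are Mon, Tue, Wed, Thu — 1 of them qualifies.
Total: 196 + 1 = 197.

197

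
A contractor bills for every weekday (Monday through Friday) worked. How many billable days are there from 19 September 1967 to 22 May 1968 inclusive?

19 September 1967 is a Tuesday.
That's 247 days from start to end, counting both.
247 = 7 × 35 + 2, so there are 35 full weeks plus 2 extra days.
Each full week contributes 5 weekdays (Mon–Fri): 35 × 5 = 175.
The 2 extra days are Tuesday, Wednesday — 2 of them qualify.
Total: 175 + 2 = 177.

177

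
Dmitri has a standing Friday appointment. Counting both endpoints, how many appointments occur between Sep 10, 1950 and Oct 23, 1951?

58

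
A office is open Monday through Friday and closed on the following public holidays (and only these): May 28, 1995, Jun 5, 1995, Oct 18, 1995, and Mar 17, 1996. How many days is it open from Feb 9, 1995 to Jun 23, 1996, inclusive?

355

Feb 9, 1995 is a Thursday.
From Feb 9, 1995 to Jun 23, 1996 is 501 days inclusive.
501 = 7 × 71 + 4, so there are 71 full weeks plus 4 extra days.
Each full week contributes 5 weekdays (Mon–Fri): 71 × 5 = 355.
The 4 extra days are Thursday, Friday, Saturday, Sunday — 2 of them qualify.
Total: 355 + 2 = 357.
Holidays: May 28, 1995 (Sun); Jun 5, 1995 (Mon); Oct 18, 1995 (Wed); Mar 17, 1996 (Sun).
2 of the 4 holidays fall on weekdays; the rest are weekends and were already excluded.
Business days: 357 − 2 = 355.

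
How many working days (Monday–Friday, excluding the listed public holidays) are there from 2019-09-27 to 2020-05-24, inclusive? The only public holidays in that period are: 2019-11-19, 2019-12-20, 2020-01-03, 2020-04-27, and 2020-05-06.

166

2019-09-27 is a Friday.
The range spans 241 days (inclusive of both endpoints).
241 = 7 × 34 + 3, so there are 34 full weeks plus 3 extra days.
Each full week contributes 5 weekdays (Mon–Fri): 34 × 5 = 170.
The 3 extra days are Fri, Sat, Sun — 1 of them qualifies.
Total: 170 + 1 = 171.
Holidays: 2019-11-19 (Tue); 2019-12-20 (Fri); 2020-01-03 (Fri); 2020-04-27 (Mon); 2020-05-06 (Wed).
All 5 holidays fall on weekdays, so subtract 5.
Business days: 171 − 5 = 166.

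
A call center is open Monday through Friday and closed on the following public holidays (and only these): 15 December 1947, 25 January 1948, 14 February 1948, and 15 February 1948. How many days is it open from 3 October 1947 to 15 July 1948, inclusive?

204 business days

3 October 1947 is a Friday.
From 3 October 1947 to 15 July 1948 is 287 days inclusive.
287 = 7 × 41, so the span is exactly 41 full weeks.
Each full week contributes 5 weekdays (Mon–Fri): 41 × 5 = 205.
Holidays: 15 December 1947 (Mon); 25 January 1948 (Sun); 14 February 1948 (Sat); 15 February 1948 (Sun).
1 of the 4 holidays fall on weekdays; the rest are weekends and were already excluded.
Business days: 205 − 1 = 204.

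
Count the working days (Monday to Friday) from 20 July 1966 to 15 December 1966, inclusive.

107 weekdays

20 July 1966 is a Wednesday.
From 20 July 1966 to 15 December 1966 is 149 days inclusive.
149 = 7 × 21 + 2, so there are 21 full weeks plus 2 extra days.
Each full week contributes 5 weekdays (Mon–Fri): 21 × 5 = 105.
The 2 extra days are Wed, Thu — 2 of them qualify.
Total: 105 + 2 = 107.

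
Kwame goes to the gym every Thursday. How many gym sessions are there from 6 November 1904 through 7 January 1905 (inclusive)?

9 Thursdays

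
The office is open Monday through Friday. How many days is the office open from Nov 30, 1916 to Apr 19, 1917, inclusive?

Nov 30, 1916 is a Thursday.
That's 141 days from start to end, counting both.
141 = 7 × 20 + 1, so there are 20 full weeks plus 1 extra day.
Each full week contributes 5 weekdays (Mon–Fri): 20 × 5 = 100.
The 1 extra day is Thursday — 1 of them qualifies.
Total: 100 + 1 = 101.

101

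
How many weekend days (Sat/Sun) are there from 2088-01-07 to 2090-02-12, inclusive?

220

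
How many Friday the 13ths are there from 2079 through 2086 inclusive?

Friday-the-13ths by year:
2079: Jan, Oct
2080: Sep, Dec
2081: Jun
2082: Feb, Mar, Nov
2083: Aug
2084: Oct
2085: Apr, Jul
2086: Sep, Dec

14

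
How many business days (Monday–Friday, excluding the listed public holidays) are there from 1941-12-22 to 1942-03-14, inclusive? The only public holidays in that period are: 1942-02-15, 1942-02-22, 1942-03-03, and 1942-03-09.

58

1941-12-22 is a Monday.
From 1941-12-22 to 1942-03-14 is 83 days inclusive.
83 = 7 × 11 + 6, so there are 11 full weeks plus 6 extra days.
Each full week contributes 5 weekdays (Mon–Fri): 11 × 5 = 55.
The 6 extra days are Monday, Tuesday, Wednesday, Thursday, Friday, Saturday — 5 of them qualify.
Total: 55 + 5 = 60.
Holidays: 1942-02-15 (Sun); 1942-02-22 (Sun); 1942-03-03 (Tue); 1942-03-09 (Mon).
2 of the 4 holidays fall on weekdays; the rest are weekends and were already excluded.
Business days: 60 − 2 = 58.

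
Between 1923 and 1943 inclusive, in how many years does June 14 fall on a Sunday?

4

Day of week of June 14 in each year:
1923: Thu, 1924: Sat, 1925: Sun ✓, 1926: Mon, 1927: Tue, 1928: Thu, 1929: Fri, 1930: Sat, 1931: Sun ✓, 1932: Tue, 1933: Wed, 1934: Thu, 1935: Fri, 1936: Sun ✓, 1937: Mon, 1938: Tue, 1939: Wed, 1940: Fri, 1941: Sat, 1942: Sun ✓, 1943: Mon
Sundays: 1925, 1931, 1936, 1942.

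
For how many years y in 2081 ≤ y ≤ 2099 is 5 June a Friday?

3

Day of week of June 5 in each year:
2081: Thu, 2082: Fri ✓, 2083: Sat, 2084: Mon, 2085: Tue, 2086: Wed, 2087: Thu, 2088: Sat, 2089: Sun, 2090: Mon, 2091: Tue, 2092: Thu, 2093: Fri ✓, 2094: Sat, 2095: Sun, 2096: Tue, 2097: Wed, 2098: Thu, 2099: Fri ✓
Fridays: 2082, 2093, 2099.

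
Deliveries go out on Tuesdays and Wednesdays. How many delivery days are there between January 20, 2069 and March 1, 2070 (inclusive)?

January 20, 2069 is a Sunday.
From January 20, 2069 to March 1, 2070 is 406 days inclusive.
406 = 7 × 58, so the span is exactly 58 full weeks.
Each full week contributes 2 days from the set (Tue, Wed): 58 × 2 = 116.
Total: 116.

116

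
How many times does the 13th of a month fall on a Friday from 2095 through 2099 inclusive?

10

Friday-the-13ths by year:
2095: May
2096: Jan, Apr, Jul
2097: Sep, Dec
2098: Jun
2099: Feb, Mar, Nov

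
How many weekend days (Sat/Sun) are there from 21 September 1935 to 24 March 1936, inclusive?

54

21 September 1935 is a Saturday.
The range spans 186 days (inclusive of both endpoints).
186 = 7 × 26 + 4, so there are 26 full weeks plus 4 extra days.
Each full week contributes 2 weekend days (Sat, Sun): 26 × 2 = 52.
The 4 extra days are Saturday, Sunday, Monday, Tuesday — 2 of them qualify.
Total: 52 + 2 = 54.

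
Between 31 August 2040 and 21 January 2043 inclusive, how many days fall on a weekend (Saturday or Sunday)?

250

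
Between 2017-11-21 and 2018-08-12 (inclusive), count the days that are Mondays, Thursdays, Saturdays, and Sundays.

151

2017-11-21 is a Tuesday.
From 2017-11-21 to 2018-08-12 is 265 days inclusive.
265 = 7 × 37 + 6, so there are 37 full weeks plus 6 extra days.
Each full week contributes 4 days from the set (Mon, Thu, Sat, Sun): 37 × 4 = 148.
The 6 extra days are Tuesday, Wednesday, Thursday, Friday, Saturday, Sunday — 3 of them qualify.
Total: 148 + 3 = 151.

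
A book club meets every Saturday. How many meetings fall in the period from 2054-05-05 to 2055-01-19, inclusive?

37 Saturdays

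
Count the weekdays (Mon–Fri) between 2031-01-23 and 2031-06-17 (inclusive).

2031-01-23 is a Thursday.
From 2031-01-23 to 2031-06-17 is 146 days inclusive.
146 = 7 × 20 + 6, so there are 20 full weeks plus 6 extra days.
Each full week contributes 5 weekdays (Mon–Fri): 20 × 5 = 100.
The 6 extra days are Thursday, Friday, Saturday, Sunday, Monday, Tuesday — 4 of them qualify.
Total: 100 + 4 = 104.

104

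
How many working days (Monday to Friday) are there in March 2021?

23 weekdays

2021-03-01 is a Monday.
From 2021-03-01 to 2021-03-31 is 31 days inclusive.
31 = 7 × 4 + 3, so there are 4 full weeks plus 3 extra days.
Each full week contributes 5 weekdays (Mon–Fri): 4 × 5 = 20.
The 3 extra days are Monday, Tuesday, Wednesday — 3 of them qualify.
Total: 20 + 3 = 23.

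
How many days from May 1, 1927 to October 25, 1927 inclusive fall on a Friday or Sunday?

May 1, 1927 is a Sunday.
The range spans 178 days (inclusive of both endpoints).
178 = 7 × 25 + 3, so there are 25 full weeks plus 3 extra days.
Each full week contributes 2 days from the set (Fri, Sun): 25 × 2 = 50.
The 3 extra days are Sunday, Monday, Tuesday — 1 of them qualifies.
Total: 50 + 1 = 51.

51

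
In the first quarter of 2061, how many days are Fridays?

12

Jan 1, 2061 is a Saturday.
The range spans 90 days (inclusive of both endpoints).
90 = 7 × 12 + 6, so there are 12 full weeks plus 6 extra days.
Each full week contributes one Friday: 12 so far.
The 6 extra days are Saturday, Sunday, Monday, Tuesday, Wednesday, Thursday — none qualify.
Total: 12 + 0 = 12.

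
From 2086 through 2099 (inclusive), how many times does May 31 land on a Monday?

2

Day of week of May 31 in each year:
2086: Fri, 2087: Sat, 2088: Mon ✓, 2089: Tue, 2090: Wed, 2091: Thu, 2092: Sat, 2093: Sun, 2094: Mon ✓, 2095: Tue, 2096: Thu, 2097: Fri, 2098: Sat, 2099: Sun
Mondays: 2088, 2094.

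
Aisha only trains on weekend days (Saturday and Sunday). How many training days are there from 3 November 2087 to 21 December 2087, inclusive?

14

3 November 2087 is a Monday.
The range spans 49 days (inclusive of both endpoints).
49 = 7 × 7, so the span is exactly 7 full weeks.
Each full week contributes 2 weekend days (Sat, Sun): 7 × 2 = 14.
Total: 14.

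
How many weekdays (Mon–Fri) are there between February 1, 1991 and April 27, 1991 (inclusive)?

February 1, 1991 is a Friday.
From February 1, 1991 to April 27, 1991 is 86 days inclusive.
86 = 7 × 12 + 2, so there are 12 full weeks plus 2 extra days.
Each full week contributes 5 weekdays (Mon–Fri): 12 × 5 = 60.
The 2 extra days are Friday, Saturday — 1 of them qualifies.
Total: 60 + 1 = 61.

61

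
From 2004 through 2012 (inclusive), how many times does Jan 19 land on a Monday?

2

Day of week of January 19 in each year:
2004: Mon ✓, 2005: Wed, 2006: Thu, 2007: Fri, 2008: Sat, 2009: Mon ✓, 2010: Tue, 2011: Wed, 2012: Thu
Mondays: 2004, 2009.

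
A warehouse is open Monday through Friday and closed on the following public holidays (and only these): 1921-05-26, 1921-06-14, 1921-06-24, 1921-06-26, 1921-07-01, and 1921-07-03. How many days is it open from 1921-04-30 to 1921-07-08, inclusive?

1921-04-30 is a Saturday.
That's 70 days from start to end, counting both.
70 = 7 × 10, so the span is exactly 10 full weeks.
Each full week contributes 5 weekdays (Mon–Fri): 10 × 5 = 50.
Holidays: 1921-05-26 (Thu); 1921-06-14 (Tue); 1921-06-24 (Fri); 1921-06-26 (Sun); 1921-07-01 (Fri); 1921-07-03 (Sun).
4 of the 6 holidays fall on weekdays; the rest are weekends and were already excluded.
Business days: 50 − 4 = 46.

46 working days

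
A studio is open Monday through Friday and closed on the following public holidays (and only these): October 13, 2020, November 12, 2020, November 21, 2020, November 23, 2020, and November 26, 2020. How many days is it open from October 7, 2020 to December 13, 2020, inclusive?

October 7, 2020 is a Wednesday.
From October 7, 2020 to December 13, 2020 is 68 days inclusive.
68 = 7 × 9 + 5, so there are 9 full weeks plus 5 extra days.
Each full week contributes 5 weekdays (Mon–Fri): 9 × 5 = 45.
The 5 extra days are Wed, Thu, Fri, Sat, Sun — 3 of them qualify.
Total: 45 + 3 = 48.
Holidays: October 13, 2020 (Tue); November 12, 2020 (Thu); November 21, 2020 (Sat); November 23, 2020 (Mon); November 26, 2020 (Thu).
4 of the 5 holidays fall on weekdays; the rest are weekends and were already excluded.
Business days: 48 − 4 = 44.

44 business days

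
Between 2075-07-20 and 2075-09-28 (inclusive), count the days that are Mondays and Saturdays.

21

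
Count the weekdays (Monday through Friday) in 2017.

January 1, 2017 is a Sunday.
From January 1, 2017 to December 31, 2017 is 365 days inclusive.
365 = 7 × 52 + 1, so there are 52 full weeks plus 1 extra day.
Each full week contributes 5 weekdays (Mon–Fri): 52 × 5 = 260.
The 1 extra day is Sunday — none qualify.
Total: 260 + 0 = 260.

260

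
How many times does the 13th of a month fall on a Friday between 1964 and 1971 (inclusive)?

Friday-the-13ths by year:
1964: Mar, Nov
1965: Aug
1966: May
1967: Jan, Oct
1968: Sep, Dec
1969: Jun
1970: Feb, Mar, Nov
1971: Aug

13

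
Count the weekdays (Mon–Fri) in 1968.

262

January 1, 1968 is a Monday.
From January 1, 1968 to December 31, 1968 is 366 days inclusive.
366 = 7 × 52 + 2, so there are 52 full weeks plus 2 extra days.
Each full week contributes 5 weekdays (Mon–Fri): 52 × 5 = 260.
The 2 extra days are Monday, Tuesday — 2 of them qualify.
Total: 260 + 2 = 262.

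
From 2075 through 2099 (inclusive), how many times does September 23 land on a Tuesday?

4

Day of week of September 23 in each year:
2075: Mon, 2076: Wed, 2077: Thu, 2078: Fri, 2079: Sat, 2080: Mon, 2081: Tue ✓, 2082: Wed, 2083: Thu, 2084: Sat, 2085: Sun, 2086: Mon, 2087: Tue ✓, 2088: Thu, 2089: Fri, 2090: Sat, 2091: Sun, 2092: Tue ✓, 2093: Wed, 2094: Thu, 2095: Fri, 2096: Sun, 2097: Mon, 2098: Tue ✓, 2099: Wed
Tuesdays: 2081, 2087, 2092, 2098.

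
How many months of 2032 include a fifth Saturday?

4

A month has five Saturdays exactly when Saturday falls within its first (length − 28) days.
Jan: 31 days, starts Thu → 5 of Thu, Fri, Sat ✓
Feb: 29 days, starts Sun → 5 of Sun
Mar: 31 days, starts Mon → 5 of Mon, Tue, Wed
Apr: 30 days, starts Thu → 5 of Thu, Fri
May: 31 days, starts Sat → 5 of Sat, Sun, Mon ✓
Jun: 30 days, starts Tue → 5 of Tue, Wed
Jul: 31 days, starts Thu → 5 of Thu, Fri, Sat ✓
Aug: 31 days, starts Sun → 5 of Sun, Mon, Tue
Sep: 30 days, starts Wed → 5 of Wed, Thu
Oct: 31 days, starts Fri → 5 of Fri, Sat, Sun ✓
Nov: 30 days, starts Mon → 5 of Mon, Tue
Dec: 31 days, starts Wed → 5 of Wed, Thu, Fri
Months with five Saturdays: Jan, May, Jul, Oct.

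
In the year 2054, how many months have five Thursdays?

A month has five Thursdays exactly when Thursday falls within its first (length − 28) days.
Jan: 31 days, starts Thu → 5 of Thu, Fri, Sat ✓
Feb: 28 days, starts Sun → 5 of (none)
Mar: 31 days, starts Sun → 5 of Sun, Mon, Tue
Apr: 30 days, starts Wed → 5 of Wed, Thu ✓
May: 31 days, starts Fri → 5 of Fri, Sat, Sun
Jun: 30 days, starts Mon → 5 of Mon, Tue
Jul: 31 days, starts Wed → 5 of Wed, Thu, Fri ✓
Aug: 31 days, starts Sat → 5 of Sat, Sun, Mon
Sep: 30 days, starts Tue → 5 of Tue, Wed
Oct: 31 days, starts Thu → 5 of Thu, Fri, Sat ✓
Nov: 30 days, starts Sun → 5 of Sun, Mon
Dec: 31 days, starts Tue → 5 of Tue, Wed, Thu ✓
Months with five Thursdays: Jan, Apr, Jul, Oct, Dec.

5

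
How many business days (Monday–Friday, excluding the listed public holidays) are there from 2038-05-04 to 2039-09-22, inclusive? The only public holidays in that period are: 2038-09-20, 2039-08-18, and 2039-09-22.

360 business days

2038-05-04 is a Tuesday.
That's 507 days from start to end, counting both.
507 = 7 × 72 + 3, so there are 72 full weeks plus 3 extra days.
Each full week contributes 5 weekdays (Mon–Fri): 72 × 5 = 360.
The 3 extra days are Tuesday, Wednesday, Thursday — 3 of them qualify.
Total: 360 + 3 = 363.
Holidays: 2038-09-20 (Mon); 2039-08-18 (Thu); 2039-09-22 (Thu).
All 3 holidays fall on weekdays, so subtract 3.
Business days: 363 − 3 = 360.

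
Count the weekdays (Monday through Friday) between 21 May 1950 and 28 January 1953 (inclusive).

21 May 1950 is a Sunday.
That's 984 days from start to end, counting both.
984 = 7 × 140 + 4, so there are 140 full weeks plus 4 extra days.
Each full week contributes 5 weekdays (Mon–Fri): 140 × 5 = 700.
The 4 extra days are Sunday, Monday, Tuesday, Wednesday — 3 of them qualify.
Total: 700 + 3 = 703.

703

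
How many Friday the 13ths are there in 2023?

The 13th falls on a Friday when the month's 13th has weekday Fri.
Jan 13 is Fri ✓; Feb 13 is Mon; Mar 13 is Mon; Apr 13 is Thu; May 13 is Sat; Jun 13 is Tue; Jul 13 is Thu; Aug 13 is Sun; Sep 13 is Wed; Oct 13 is Fri ✓; Nov 13 is Mon; Dec 13 is Wed.
Friday the 13ths: Jan, Oct.

2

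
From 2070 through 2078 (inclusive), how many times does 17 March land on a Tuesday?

Day of week of March 17 in each year:
2070: Mon, 2071: Tue ✓, 2072: Thu, 2073: Fri, 2074: Sat, 2075: Sun, 2076: Tue ✓, 2077: Wed, 2078: Thu
Tuesdays: 2071, 2076.

2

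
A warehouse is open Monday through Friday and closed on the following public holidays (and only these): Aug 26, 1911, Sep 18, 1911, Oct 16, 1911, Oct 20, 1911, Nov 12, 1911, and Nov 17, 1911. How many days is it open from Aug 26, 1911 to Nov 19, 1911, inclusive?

Aug 26, 1911 is a Saturday.
From Aug 26, 1911 to Nov 19, 1911 is 86 days inclusive.
86 = 7 × 12 + 2, so there are 12 full weeks plus 2 extra days.
Each full week contributes 5 weekdays (Mon–Fri): 12 × 5 = 60.
The 2 extra days are Sat, Sun — none qualify.
Total: 60 + 0 = 60.
Holidays: Aug 26, 1911 (Sat); Sep 18, 1911 (Mon); Oct 16, 1911 (Mon); Oct 20, 1911 (Fri); Nov 12, 1911 (Sun); Nov 17, 1911 (Fri).
4 of the 6 holidays fall on weekdays; the rest are weekends and were already excluded.
Business days: 60 − 4 = 56.

56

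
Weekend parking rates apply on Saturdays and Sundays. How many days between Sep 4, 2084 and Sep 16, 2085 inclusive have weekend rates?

108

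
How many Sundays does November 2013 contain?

Nov 1, 2013 is a Friday.
From Nov 1, 2013 to Nov 30, 2013 is 30 days inclusive.
30 = 7 × 4 + 2, so there are 4 full weeks plus 2 extra days.
Each full week contributes one Sunday: 4 so far.
The 2 extra days are Friday, Saturday — none qualify.
Total: 4 + 0 = 4.

4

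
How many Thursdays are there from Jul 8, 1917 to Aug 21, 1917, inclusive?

6 Thursdays

Jul 8, 1917 is a Sunday.
That's 45 days from start to end, counting both.
45 = 7 × 6 + 3, so there are 6 full weeks plus 3 extra days.
Each full week contributes one Thursday: 6 so far.
The 3 extra days are Sunday, Monday, Tuesday — none qualify.
Total: 6 + 0 = 6.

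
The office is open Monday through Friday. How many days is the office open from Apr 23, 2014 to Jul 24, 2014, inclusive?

67

Apr 23, 2014 is a Wednesday.
From Apr 23, 2014 to Jul 24, 2014 is 93 days inclusive.
93 = 7 × 13 + 2, so there are 13 full weeks plus 2 extra days.
Each full week contributes 5 weekdays (Mon–Fri): 13 × 5 = 65.
The 2 extra days are Wednesday, Thursday — 2 of them qualify.
Total: 65 + 2 = 67.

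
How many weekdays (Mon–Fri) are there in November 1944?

22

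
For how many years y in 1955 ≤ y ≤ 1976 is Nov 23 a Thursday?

3

Day of week of November 23 in each year:
1955: Wed, 1956: Fri, 1957: Sat, 1958: Sun, 1959: Mon, 1960: Wed, 1961: Thu ✓, 1962: Fri, 1963: Sat, 1964: Mon, 1965: Tue, 1966: Wed, 1967: Thu ✓, 1968: Sat, 1969: Sun, 1970: Mon, 1971: Tue, 1972: Thu ✓, 1973: Fri, 1974: Sat, 1975: Sun, 1976: Tue
Thursdays: 1961, 1967, 1972.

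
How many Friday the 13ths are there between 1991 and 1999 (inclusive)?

Friday-the-13ths by year:
1991: Sep, Dec
1992: Mar, Nov
1993: Aug
1994: May
1995: Jan, Oct
1996: Sep, Dec
1997: Jun
1998: Feb, Mar, Nov
1999: Aug

15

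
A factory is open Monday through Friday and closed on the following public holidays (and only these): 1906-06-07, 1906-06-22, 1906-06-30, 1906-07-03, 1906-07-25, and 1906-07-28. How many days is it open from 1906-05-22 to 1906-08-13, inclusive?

1906-05-22 is a Tuesday.
From 1906-05-22 to 1906-08-13 is 84 days inclusive.
84 = 7 × 12, so the span is exactly 12 full weeks.
Each full week contributes 5 weekdays (Mon–Fri): 12 × 5 = 60.
Holidays: 1906-06-07 (Thu); 1906-06-22 (Fri); 1906-06-30 (Sat); 1906-07-03 (Tue); 1906-07-25 (Wed); 1906-07-28 (Sat).
4 of the 6 holidays fall on weekdays; the rest are weekends and were already excluded.
Business days: 60 − 4 = 56.

56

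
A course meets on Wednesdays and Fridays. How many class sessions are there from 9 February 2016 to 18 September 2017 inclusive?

9 February 2016 is a Tuesday.
The range spans 588 days (inclusive of both endpoints).
588 = 7 × 84, so the span is exactly 84 full weeks.
Each full week contributes 2 days from the set (Wed, Fri): 84 × 2 = 168.

168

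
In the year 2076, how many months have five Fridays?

A month has five Fridays exactly when Friday falls within its first (length − 28) days.
Jan: 31 days, starts Wed → 5 of Wed, Thu, Fri ✓
Feb: 29 days, starts Sat → 5 of Sat
Mar: 31 days, starts Sun → 5 of Sun, Mon, Tue
Apr: 30 days, starts Wed → 5 of Wed, Thu
May: 31 days, starts Fri → 5 of Fri, Sat, Sun ✓
Jun: 30 days, starts Mon → 5 of Mon, Tue
Jul: 31 days, starts Wed → 5 of Wed, Thu, Fri ✓
Aug: 31 days, starts Sat → 5 of Sat, Sun, Mon
Sep: 30 days, starts Tue → 5 of Tue, Wed
Oct: 31 days, starts Thu → 5 of Thu, Fri, Sat ✓
Nov: 30 days, starts Sun → 5 of Sun, Mon
Dec: 31 days, starts Tue → 5 of Tue, Wed, Thu
Months with five Fridays: Jan, May, Jul, Oct.

4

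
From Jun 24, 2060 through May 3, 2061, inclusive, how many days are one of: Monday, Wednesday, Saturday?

134

Jun 24, 2060 is a Thursday.
The range spans 314 days (inclusive of both endpoints).
314 = 7 × 44 + 6, so there are 44 full weeks plus 6 extra days.
Each full week contributes 3 days from the set (Mon, Wed, Sat): 44 × 3 = 132.
The 6 extra days are Thu, Fri, Sat, Sun, Mon, Tue — 2 of them qualify.
Total: 132 + 2 = 134.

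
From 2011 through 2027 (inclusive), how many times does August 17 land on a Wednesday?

3

Day of week of August 17 in each year:
2011: Wed ✓, 2012: Fri, 2013: Sat, 2014: Sun, 2015: Mon, 2016: Wed ✓, 2017: Thu, 2018: Fri, 2019: Sat, 2020: Mon, 2021: Tue, 2022: Wed ✓, 2023: Thu, 2024: Sat, 2025: Sun, 2026: Mon, 2027: Tue
Wednesdays: 2011, 2016, 2022.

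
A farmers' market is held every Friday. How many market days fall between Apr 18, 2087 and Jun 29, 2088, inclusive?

63 Fridays

Apr 18, 2087 is a Friday.
The range spans 439 days (inclusive of both endpoints).
439 = 7 × 62 + 5, so there are 62 full weeks plus 5 extra days.
Each full week contributes one Friday: 62 so far.
The 5 extra days are Friday, Saturday, Sunday, Monday, Tuesday — 1 of them qualifies.
Total: 62 + 1 = 63.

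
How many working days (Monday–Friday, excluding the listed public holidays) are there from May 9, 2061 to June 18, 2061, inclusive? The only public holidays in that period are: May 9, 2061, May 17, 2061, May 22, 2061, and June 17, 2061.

27

May 9, 2061 is a Monday.
That's 41 days from start to end, counting both.
41 = 7 × 5 + 6, so there are 5 full weeks plus 6 extra days.
Each full week contributes 5 weekdays (Mon–Fri): 5 × 5 = 25.
The 6 extra days are Mon, Tue, Wed, Thu, Fri, Sat — 5 of them qualify.
Total: 25 + 5 = 30.
Holidays: May 9, 2061 (Mon); May 17, 2061 (Tue); May 22, 2061 (Sun); June 17, 2061 (Fri).
3 of the 4 holidays fall on weekdays; the rest are weekends and were already excluded.
Business days: 30 − 3 = 27.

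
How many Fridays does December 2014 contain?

4

2014-12-01 is a Monday.
The range spans 31 days (inclusive of both endpoints).
31 = 7 × 4 + 3, so there are 4 full weeks plus 3 extra days.
Each full week contributes one Friday: 4 so far.
The 3 extra days are Mon, Tue, Wed — none qualify.
Total: 4 + 0 = 4.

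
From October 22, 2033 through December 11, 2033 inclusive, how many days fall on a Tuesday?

7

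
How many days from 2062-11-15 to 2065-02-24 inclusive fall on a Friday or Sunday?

238

2062-11-15 is a Wednesday.
From 2062-11-15 to 2065-02-24 is 833 days inclusive.
833 = 7 × 119, so the span is exactly 119 full weeks.
Each full week contributes 2 days from the set (Fri, Sun): 119 × 2 = 238.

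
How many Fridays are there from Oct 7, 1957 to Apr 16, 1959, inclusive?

79 Fridays

Oct 7, 1957 is a Monday.
The range spans 557 days (inclusive of both endpoints).
557 = 7 × 79 + 4, so there are 79 full weeks plus 4 extra days.
Each full week contributes one Friday: 79 so far.
The 4 extra days are Monday, Tuesday, Wednesday, Thursday — none qualify.
Total: 79 + 0 = 79.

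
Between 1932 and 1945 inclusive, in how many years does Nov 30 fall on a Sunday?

Day of week of November 30 in each year:
1932: Wed, 1933: Thu, 1934: Fri, 1935: Sat, 1936: Mon, 1937: Tue, 1938: Wed, 1939: Thu, 1940: Sat, 1941: Sun ✓, 1942: Mon, 1943: Tue, 1944: Thu, 1945: Fri
Sundays: 1941.

1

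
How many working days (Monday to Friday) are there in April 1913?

22 weekdays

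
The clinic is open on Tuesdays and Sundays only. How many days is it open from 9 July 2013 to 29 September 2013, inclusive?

24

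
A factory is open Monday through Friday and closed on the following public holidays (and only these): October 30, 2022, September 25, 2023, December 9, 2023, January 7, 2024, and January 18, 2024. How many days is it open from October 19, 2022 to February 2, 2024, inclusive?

October 19, 2022 is a Wednesday.
That's 472 days from start to end, counting both.
472 = 7 × 67 + 3, so there are 67 full weeks plus 3 extra days.
Each full week contributes 5 weekdays (Mon–Fri): 67 × 5 = 335.
The 3 extra days are Wed, Thu, Fri — 3 of them qualify.
Total: 335 + 3 = 338.
Holidays: October 30, 2022 (Sun); September 25, 2023 (Mon); December 9, 2023 (Sat); January 7, 2024 (Sun); January 18, 2024 (Thu).
2 of the 5 holidays fall on weekdays; the rest are weekends and were already excluded.
Business days: 338 − 2 = 336.

336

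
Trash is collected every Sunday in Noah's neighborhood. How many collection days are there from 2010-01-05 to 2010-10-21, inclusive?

2010-01-05 is a Tuesday.
The range spans 290 days (inclusive of both endpoints).
290 = 7 × 41 + 3, so there are 41 full weeks plus 3 extra days.
Each full week contributes one Sunday: 41 so far.
The 3 extra days are Tue, Wed, Thu — none qualify.
Total: 41 + 0 = 41.

41 Sundays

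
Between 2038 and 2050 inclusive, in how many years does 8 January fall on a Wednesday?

Day of week of January 8 in each year:
2038: Fri, 2039: Sat, 2040: Sun, 2041: Tue, 2042: Wed ✓, 2043: Thu, 2044: Fri, 2045: Sun, 2046: Mon, 2047: Tue, 2048: Wed ✓, 2049: Fri, 2050: Sat
Wednesdays: 2042, 2048.

2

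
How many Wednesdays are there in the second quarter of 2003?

1 April 2003 is a Tuesday.
The range spans 91 days (inclusive of both endpoints).
91 = 7 × 13, so the span is exactly 13 full weeks.
Each full week contributes one Wednesday: 13 so far.

13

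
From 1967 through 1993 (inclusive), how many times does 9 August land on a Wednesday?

4

Day of week of August 9 in each year:
1967: Wed ✓, 1968: Fri, 1969: Sat, 1970: Sun, 1971: Mon, 1972: Wed ✓, 1973: Thu, 1974: Fri, 1975: Sat, 1976: Mon, 1977: Tue, 1978: Wed ✓, 1979: Thu, 1980: Sat, 1981: Sun, 1982: Mon, 1983: Tue, 1984: Thu, 1985: Fri, 1986: Sat, 1987: Sun, 1988: Tue, 1989: Wed ✓, 1990: Thu, 1991: Fri, 1992: Sun, 1993: Mon
Wednesdays: 1967, 1972, 1978, 1989.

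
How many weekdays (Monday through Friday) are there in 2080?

262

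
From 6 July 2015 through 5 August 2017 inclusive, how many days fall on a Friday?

6 July 2015 is a Monday.
The range spans 762 days (inclusive of both endpoints).
762 = 7 × 108 + 6, so there are 108 full weeks plus 6 extra days.
Each full week contributes one Friday: 108 so far.
The 6 extra days are Monday, Tuesday, Wednesday, Thursday, Friday, Saturday — 1 of them qualifies.
Total: 108 + 1 = 109.

109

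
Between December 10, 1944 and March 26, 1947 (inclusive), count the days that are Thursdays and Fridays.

238

December 10, 1944 is a Sunday.
The range spans 837 days (inclusive of both endpoints).
837 = 7 × 119 + 4, so there are 119 full weeks plus 4 extra days.
Each full week contributes 2 days from the set (Thu, Fri): 119 × 2 = 238.
The 4 extra days are Sunday, Monday, Tuesday, Wednesday — none qualify.
Total: 238 + 0 = 238.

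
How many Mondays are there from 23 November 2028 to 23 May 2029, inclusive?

23 November 2028 is a Thursday.
That's 182 days from start to end, counting both.
182 = 7 × 26, so the span is exactly 26 full weeks.
Each full week contributes one Monday: 26 so far.

26 Mondays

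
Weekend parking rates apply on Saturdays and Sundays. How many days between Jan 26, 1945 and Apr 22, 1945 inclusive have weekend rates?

Jan 26, 1945 is a Friday.
The range spans 87 days (inclusive of both endpoints).
87 = 7 × 12 + 3, so there are 12 full weeks plus 3 extra days.
Each full week contributes 2 weekend days (Sat, Sun): 12 × 2 = 24.
The 3 extra days are Fri, Sat, Sun — 2 of them qualify.
Total: 24 + 2 = 26.

26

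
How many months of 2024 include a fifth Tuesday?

5

A month has five Tuesdays exactly when Tuesday falls within its first (length − 28) days.
Jan: 31 days, starts Mon → 5 of Mon, Tue, Wed ✓
Feb: 29 days, starts Thu → 5 of Thu
Mar: 31 days, starts Fri → 5 of Fri, Sat, Sun
Apr: 30 days, starts Mon → 5 of Mon, Tue ✓
May: 31 days, starts Wed → 5 of Wed, Thu, Fri
Jun: 30 days, starts Sat → 5 of Sat, Sun
Jul: 31 days, starts Mon → 5 of Mon, Tue, Wed ✓
Aug: 31 days, starts Thu → 5 of Thu, Fri, Sat
Sep: 30 days, starts Sun → 5 of Sun, Mon
Oct: 31 days, starts Tue → 5 of Tue, Wed, Thu ✓
Nov: 30 days, starts Fri → 5 of Fri, Sat
Dec: 31 days, starts Sun → 5 of Sun, Mon, Tue ✓
Months with five Tuesdays: Jan, Apr, Jul, Oct, Dec.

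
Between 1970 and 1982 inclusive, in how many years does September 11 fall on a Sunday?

1

Day of week of September 11 in each year:
1970: Fri, 1971: Sat, 1972: Mon, 1973: Tue, 1974: Wed, 1975: Thu, 1976: Sat, 1977: Sun ✓, 1978: Mon, 1979: Tue, 1980: Thu, 1981: Fri, 1982: Sat
Sundays: 1977.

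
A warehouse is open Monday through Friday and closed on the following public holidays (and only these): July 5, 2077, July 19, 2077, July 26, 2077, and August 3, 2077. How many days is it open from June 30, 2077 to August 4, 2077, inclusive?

22 business days

June 30, 2077 is a Wednesday.
From June 30, 2077 to August 4, 2077 is 36 days inclusive.
36 = 7 × 5 + 1, so there are 5 full weeks plus 1 extra day.
Each full week contributes 5 weekdays (Mon–Fri): 5 × 5 = 25.
The 1 extra day is Wednesday — 1 of them qualifies.
Total: 25 + 1 = 26.
Holidays: July 5, 2077 (Mon); July 19, 2077 (Mon); July 26, 2077 (Mon); August 3, 2077 (Tue).
All 4 holidays fall on weekdays, so subtract 4.
Business days: 26 − 4 = 22.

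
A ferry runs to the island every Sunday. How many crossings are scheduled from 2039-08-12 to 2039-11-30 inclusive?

16 Sundays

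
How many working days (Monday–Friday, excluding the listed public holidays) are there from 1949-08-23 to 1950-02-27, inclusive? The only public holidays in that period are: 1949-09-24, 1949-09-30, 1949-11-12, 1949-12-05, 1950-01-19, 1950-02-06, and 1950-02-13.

1949-08-23 is a Tuesday.
The range spans 189 days (inclusive of both endpoints).
189 = 7 × 27, so the span is exactly 27 full weeks.
Each full week contributes 5 weekdays (Mon–Fri): 27 × 5 = 135.
Holidays: 1949-09-24 (Sat); 1949-09-30 (Fri); 1949-11-12 (Sat); 1949-12-05 (Mon); 1950-01-19 (Thu); 1950-02-06 (Mon); 1950-02-13 (Mon).
5 of the 7 holidays fall on weekdays; the rest are weekends and were already excluded.
Business days: 135 − 5 = 130.

130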